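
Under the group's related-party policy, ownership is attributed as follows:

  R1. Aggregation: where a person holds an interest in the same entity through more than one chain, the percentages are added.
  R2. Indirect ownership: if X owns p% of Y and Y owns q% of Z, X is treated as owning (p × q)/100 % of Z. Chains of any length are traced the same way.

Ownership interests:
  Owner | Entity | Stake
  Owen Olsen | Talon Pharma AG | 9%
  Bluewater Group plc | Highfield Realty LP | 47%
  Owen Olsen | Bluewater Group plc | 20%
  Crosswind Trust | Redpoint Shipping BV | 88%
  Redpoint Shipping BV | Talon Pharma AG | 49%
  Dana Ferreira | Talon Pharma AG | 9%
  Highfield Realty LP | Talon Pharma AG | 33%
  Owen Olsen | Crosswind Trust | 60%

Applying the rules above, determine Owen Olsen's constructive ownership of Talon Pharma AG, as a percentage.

37.974%

Chain via Bluewater Group plc → Highfield Realty LP (R2): 20% × 47% × 33% = 3.102% of Talon Pharma AG.
Chain via Crosswind Trust → Redpoint Shipping BV (R2): 60% × 88% × 49% = 25.872% of Talon Pharma AG.
Direct interest in Talon Pharma AG: 9%.
Aggregating (R1): 3.102% + 25.872% + 9% = 37.974%.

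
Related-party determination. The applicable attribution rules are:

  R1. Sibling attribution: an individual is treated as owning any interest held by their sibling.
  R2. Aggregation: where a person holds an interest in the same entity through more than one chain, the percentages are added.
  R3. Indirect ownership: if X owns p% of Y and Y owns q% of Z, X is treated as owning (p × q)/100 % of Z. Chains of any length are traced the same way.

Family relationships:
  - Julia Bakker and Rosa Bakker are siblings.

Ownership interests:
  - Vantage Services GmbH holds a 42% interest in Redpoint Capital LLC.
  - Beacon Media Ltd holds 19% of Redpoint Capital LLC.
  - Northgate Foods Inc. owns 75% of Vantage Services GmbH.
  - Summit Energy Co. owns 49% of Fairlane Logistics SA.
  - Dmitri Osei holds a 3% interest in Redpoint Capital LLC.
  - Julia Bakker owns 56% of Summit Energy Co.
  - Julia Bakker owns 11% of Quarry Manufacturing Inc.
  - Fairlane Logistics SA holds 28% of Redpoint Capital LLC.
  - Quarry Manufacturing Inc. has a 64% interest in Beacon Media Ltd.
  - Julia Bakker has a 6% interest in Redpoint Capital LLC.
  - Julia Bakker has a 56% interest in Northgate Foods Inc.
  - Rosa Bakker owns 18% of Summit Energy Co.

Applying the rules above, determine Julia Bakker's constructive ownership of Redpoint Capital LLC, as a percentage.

By sibling attribution (R1), Julia Bakker is treated as also owning Rosa Bakker's interest in Summit Energy Co, giving 56% + 18% = 74%.
Chain via Summit Energy Co. → Fairlane Logistics SA (R3): 74% × 49% × 28% = 10.1528% of Redpoint Capital LLC.
Chain via Quarry Manufacturing Inc. → Beacon Media Ltd (R3): 11% × 64% × 19% = 1.3376% of Redpoint Capital LLC.
Chain via Northgate Foods Inc. → Vantage Services GmbH (R3): 56% × 75% × 42% = 17.64% of Redpoint Capital LLC.
Direct interest in Redpoint Capital LLC: 6%.
Aggregating (R2): 10.1528% + 1.3376% + 17.64% + 6% = 35.1304%.

35.1304%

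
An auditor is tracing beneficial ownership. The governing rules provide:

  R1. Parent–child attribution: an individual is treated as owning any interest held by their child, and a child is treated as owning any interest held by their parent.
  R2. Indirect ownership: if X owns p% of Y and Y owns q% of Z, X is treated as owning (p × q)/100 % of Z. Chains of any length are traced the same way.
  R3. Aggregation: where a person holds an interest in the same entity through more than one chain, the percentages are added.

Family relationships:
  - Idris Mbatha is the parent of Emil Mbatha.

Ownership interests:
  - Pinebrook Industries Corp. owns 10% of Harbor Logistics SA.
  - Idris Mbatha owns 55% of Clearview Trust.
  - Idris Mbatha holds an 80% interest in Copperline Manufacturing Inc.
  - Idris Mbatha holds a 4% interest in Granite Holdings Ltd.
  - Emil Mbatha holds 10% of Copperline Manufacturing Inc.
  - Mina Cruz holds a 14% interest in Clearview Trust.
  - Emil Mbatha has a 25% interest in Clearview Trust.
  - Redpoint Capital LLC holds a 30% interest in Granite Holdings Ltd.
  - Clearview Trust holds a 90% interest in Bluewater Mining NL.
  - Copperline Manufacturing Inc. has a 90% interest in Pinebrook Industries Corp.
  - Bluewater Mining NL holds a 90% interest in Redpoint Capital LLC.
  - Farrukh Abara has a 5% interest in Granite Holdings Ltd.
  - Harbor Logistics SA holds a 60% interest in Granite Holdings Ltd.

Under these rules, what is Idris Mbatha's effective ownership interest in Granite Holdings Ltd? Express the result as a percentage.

By parent–child attribution (R1), Idris Mbatha is treated as also owning Emil Mbatha's interest in Copperline Manufacturing Inc, giving 80% + 10% = 90%.
By parent–child attribution (R1), Idris Mbatha is treated as also owning Emil Mbatha's interest in Clearview Trust, giving 55% + 25% = 80%.
Chain via Copperline Manufacturing Inc. → Pinebrook Industries Corp. → Harbor Logistics SA (R2): 90% × 90% × 10% × 60% = 4.86% of Granite Holdings Ltd.
Chain via Clearview Trust → Bluewater Mining NL → Redpoint Capital LLC (R2): 80% × 90% × 90% × 30% = 19.44% of Granite Holdings Ltd.
Direct interest in Granite Holdings Ltd: 4%.
Aggregating (R3): 4.86% + 19.44% + 4% = 28.3%.

28.3%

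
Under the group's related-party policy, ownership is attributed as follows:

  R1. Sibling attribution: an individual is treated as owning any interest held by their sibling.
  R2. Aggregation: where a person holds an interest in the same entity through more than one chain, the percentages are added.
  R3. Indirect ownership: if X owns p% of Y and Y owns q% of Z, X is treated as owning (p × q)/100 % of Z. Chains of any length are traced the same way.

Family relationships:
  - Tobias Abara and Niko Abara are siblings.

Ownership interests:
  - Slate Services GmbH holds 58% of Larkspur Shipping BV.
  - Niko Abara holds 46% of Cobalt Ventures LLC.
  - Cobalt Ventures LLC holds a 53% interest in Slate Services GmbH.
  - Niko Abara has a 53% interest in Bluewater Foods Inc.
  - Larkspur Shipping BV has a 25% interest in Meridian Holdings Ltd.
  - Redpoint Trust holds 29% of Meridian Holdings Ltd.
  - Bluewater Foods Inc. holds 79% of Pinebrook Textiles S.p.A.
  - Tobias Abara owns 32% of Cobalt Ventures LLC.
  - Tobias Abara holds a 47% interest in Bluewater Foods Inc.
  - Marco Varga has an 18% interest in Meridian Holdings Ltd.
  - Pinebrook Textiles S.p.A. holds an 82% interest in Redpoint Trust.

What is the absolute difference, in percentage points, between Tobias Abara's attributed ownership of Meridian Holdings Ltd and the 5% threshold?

By sibling attribution (R1), Tobias Abara is treated as also owning Niko Abara's interest in Bluewater Foods Inc, giving 47% + 53% = 100%.
By sibling attribution (R1), Tobias Abara is treated as also owning Niko Abara's interest in Cobalt Ventures LLC, giving 32% + 46% = 78%.
Chain via Bluewater Foods Inc. → Pinebrook Textiles S.p.A. → Redpoint Trust (R3): 100% × 79% × 82% × 29% = 18.7862% of Meridian Holdings Ltd.
Chain via Cobalt Ventures LLC → Slate Services GmbH → Larkspur Shipping BV (R3): 78% × 53% × 58% × 25% = 5.9943% of Meridian Holdings Ltd.
Aggregating (R2): 18.7862% + 5.9943% = 24.7805%.
24.7805% exceeds the 5% threshold by 19.7805 percentage points.

19.7805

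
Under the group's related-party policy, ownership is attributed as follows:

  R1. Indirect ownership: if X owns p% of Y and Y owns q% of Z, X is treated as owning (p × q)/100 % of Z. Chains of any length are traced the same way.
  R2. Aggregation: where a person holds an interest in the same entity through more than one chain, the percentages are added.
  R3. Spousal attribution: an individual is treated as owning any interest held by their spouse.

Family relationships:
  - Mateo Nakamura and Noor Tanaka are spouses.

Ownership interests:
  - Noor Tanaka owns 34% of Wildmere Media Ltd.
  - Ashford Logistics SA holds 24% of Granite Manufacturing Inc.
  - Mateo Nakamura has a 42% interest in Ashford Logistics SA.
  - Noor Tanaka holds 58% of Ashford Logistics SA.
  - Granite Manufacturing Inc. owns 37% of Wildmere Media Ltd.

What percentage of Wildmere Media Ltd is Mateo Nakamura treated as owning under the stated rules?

By spousal attribution (R3), Mateo Nakamura is treated as also owning Noor Tanaka's interest in Ashford Logistics SA, giving 42% + 58% = 100%.
By spousal attribution (R3), Mateo Nakamura is treated as owning Noor Tanaka's 34% interest in Wildmere Media Ltd.
Chain via Ashford Logistics SA → Granite Manufacturing Inc. (R1): 100% × 24% × 37% = 8.88% of Wildmere Media Ltd.
Direct interest in Wildmere Media Ltd: 34%.
Aggregating (R2): 8.88% + 34% = 42.88%.

42.88%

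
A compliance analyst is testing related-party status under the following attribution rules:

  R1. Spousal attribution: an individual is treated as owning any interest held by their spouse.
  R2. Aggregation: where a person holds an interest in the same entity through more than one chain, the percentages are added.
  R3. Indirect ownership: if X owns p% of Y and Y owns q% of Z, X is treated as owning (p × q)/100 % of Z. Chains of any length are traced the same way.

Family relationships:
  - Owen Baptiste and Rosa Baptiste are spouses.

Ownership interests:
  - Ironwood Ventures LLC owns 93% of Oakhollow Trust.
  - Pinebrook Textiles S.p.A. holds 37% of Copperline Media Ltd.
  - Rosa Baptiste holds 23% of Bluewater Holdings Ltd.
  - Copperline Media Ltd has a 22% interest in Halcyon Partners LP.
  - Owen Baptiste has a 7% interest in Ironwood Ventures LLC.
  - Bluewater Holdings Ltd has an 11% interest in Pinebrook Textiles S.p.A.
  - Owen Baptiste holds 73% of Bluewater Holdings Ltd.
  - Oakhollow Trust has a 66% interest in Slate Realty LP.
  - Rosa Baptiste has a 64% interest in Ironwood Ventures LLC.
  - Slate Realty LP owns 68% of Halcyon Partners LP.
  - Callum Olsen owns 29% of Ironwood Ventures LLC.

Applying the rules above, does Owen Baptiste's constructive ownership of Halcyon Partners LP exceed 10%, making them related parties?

Yes

By spousal attribution (R1), Owen Baptiste is treated as also owning Rosa Baptiste's interest in Bluewater Holdings Ltd, giving 73% + 23% = 96%.
By spousal attribution (R1), Owen Baptiste is treated as also owning Rosa Baptiste's interest in Ironwood Ventures LLC, giving 7% + 64% = 71%.
Chain via Bluewater Holdings Ltd → Pinebrook Textiles S.p.A. → Copperline Media Ltd (R3): 96% × 11% × 37% × 22% = 0.859584% of Halcyon Partners LP.
Chain via Ironwood Ventures LLC → Oakhollow Trust → Slate Realty LP (R3): 71% × 93% × 66% × 68% = 29.634264% of Halcyon Partners LP.
Aggregating (R2): 0.859584% + 29.634264% = 30.493848%.
30.493848% exceeds the 10% threshold, so Owen is a related party to Halcyon Partners LP.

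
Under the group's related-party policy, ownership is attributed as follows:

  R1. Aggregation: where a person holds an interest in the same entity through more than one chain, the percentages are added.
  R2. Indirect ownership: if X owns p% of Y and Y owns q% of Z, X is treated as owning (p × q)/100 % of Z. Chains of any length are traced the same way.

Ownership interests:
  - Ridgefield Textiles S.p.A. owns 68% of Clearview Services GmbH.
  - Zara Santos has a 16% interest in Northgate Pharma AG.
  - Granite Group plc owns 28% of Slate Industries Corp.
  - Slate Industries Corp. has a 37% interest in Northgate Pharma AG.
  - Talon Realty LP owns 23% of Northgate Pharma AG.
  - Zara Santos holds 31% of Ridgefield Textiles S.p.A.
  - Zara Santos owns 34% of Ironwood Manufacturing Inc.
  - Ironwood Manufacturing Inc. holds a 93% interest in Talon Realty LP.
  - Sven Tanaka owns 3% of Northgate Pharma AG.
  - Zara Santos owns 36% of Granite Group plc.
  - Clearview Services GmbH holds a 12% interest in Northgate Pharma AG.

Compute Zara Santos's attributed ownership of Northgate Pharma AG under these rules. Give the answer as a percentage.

29.5318%

Chain via Granite Group plc → Slate Industries Corp. (R2): 36% × 28% × 37% = 3.7296% of Northgate Pharma AG.
Chain via Ironwood Manufacturing Inc. → Talon Realty LP (R2): 34% × 93% × 23% = 7.2726% of Northgate Pharma AG.
Chain via Ridgefield Textiles S.p.A. → Clearview Services GmbH (R2): 31% × 68% × 12% = 2.5296% of Northgate Pharma AG.
Direct interest in Northgate Pharma AG: 16%.
Aggregating (R1): 3.7296% + 7.2726% + 2.5296% + 16% = 29.5318%.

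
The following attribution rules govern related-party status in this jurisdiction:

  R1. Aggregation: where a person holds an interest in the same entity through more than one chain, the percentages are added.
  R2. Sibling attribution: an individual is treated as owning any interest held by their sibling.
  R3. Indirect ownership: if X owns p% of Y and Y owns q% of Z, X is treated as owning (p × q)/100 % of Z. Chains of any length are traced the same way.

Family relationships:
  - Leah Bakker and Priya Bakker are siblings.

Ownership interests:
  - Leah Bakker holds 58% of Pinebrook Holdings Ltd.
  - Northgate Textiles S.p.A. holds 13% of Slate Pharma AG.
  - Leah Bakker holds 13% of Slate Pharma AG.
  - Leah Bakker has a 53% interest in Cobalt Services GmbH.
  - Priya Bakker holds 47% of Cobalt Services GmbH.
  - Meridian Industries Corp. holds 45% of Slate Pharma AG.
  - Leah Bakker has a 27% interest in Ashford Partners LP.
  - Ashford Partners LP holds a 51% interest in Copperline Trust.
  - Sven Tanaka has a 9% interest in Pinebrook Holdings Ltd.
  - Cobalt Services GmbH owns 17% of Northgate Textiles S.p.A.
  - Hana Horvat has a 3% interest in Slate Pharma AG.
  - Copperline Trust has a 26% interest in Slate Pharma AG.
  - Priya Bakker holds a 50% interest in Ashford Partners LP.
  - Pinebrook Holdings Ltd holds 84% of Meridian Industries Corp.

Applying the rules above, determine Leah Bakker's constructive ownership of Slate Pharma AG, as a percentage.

By sibling attribution (R2), Leah Bakker is treated as also owning Priya Bakker's interest in Cobalt Services GmbH, giving 53% + 47% = 100%.
By sibling attribution (R2), Leah Bakker is treated as also owning Priya Bakker's interest in Ashford Partners LP, giving 27% + 50% = 77%.
Chain via Cobalt Services GmbH → Northgate Textiles S.p.A. (R3): 100% × 17% × 13% = 2.21% of Slate Pharma AG.
Chain via Pinebrook Holdings Ltd → Meridian Industries Corp. (R3): 58% × 84% × 45% = 21.924% of Slate Pharma AG.
Chain via Ashford Partners LP → Copperline Trust (R3): 77% × 51% × 26% = 10.2102% of Slate Pharma AG.
Direct interest in Slate Pharma AG: 13%.
Aggregating (R1): 2.21% + 21.924% + 10.2102% + 13% = 47.3442%.

47.3442%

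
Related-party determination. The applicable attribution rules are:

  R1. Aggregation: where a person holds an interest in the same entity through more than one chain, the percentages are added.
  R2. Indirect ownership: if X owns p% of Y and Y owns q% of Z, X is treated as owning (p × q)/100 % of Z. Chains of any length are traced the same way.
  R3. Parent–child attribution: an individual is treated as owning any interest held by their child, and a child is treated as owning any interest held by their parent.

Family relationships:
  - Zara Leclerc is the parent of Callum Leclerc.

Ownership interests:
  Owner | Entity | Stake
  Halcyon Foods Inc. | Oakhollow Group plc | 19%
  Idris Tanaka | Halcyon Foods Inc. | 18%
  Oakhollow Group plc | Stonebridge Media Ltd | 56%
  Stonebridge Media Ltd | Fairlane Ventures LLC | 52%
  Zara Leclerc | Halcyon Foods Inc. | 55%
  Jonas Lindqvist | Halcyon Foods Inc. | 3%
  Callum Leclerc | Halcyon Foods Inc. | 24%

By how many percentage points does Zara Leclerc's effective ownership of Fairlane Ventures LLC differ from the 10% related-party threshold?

By parent–child attribution (R3), Zara Leclerc is treated as also owning Callum Leclerc's interest in Halcyon Foods Inc, giving 55% + 24% = 79%.
Chain via Halcyon Foods Inc. → Oakhollow Group plc → Stonebridge Media Ltd (R2): 79% × 19% × 56% × 52% = 4.370912% of Fairlane Ventures LLC.
4.370912% falls short of the 10% threshold by 5.629088 percentage points.

5.629088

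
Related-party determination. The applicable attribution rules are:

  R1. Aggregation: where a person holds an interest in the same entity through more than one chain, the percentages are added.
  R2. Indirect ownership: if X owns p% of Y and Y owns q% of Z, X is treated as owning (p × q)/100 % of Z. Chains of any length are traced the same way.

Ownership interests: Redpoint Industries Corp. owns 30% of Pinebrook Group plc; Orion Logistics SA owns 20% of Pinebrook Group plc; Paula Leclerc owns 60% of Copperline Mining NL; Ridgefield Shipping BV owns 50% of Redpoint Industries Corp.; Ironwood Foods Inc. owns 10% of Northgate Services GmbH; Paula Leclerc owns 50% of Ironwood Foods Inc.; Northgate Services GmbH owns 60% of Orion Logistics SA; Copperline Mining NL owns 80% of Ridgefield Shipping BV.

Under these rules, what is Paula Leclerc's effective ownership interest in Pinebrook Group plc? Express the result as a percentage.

7.8%

Chain via Copperline Mining NL → Ridgefield Shipping BV → Redpoint Industries Corp. (R2): 60% × 80% × 50% × 30% = 7.2% of Pinebrook Group plc.
Chain via Ironwood Foods Inc. → Northgate Services GmbH → Orion Logistics SA (R2): 50% × 10% × 60% × 20% = 0.6% of Pinebrook Group plc.
Aggregating (R1): 7.2% + 0.6% = 7.8%.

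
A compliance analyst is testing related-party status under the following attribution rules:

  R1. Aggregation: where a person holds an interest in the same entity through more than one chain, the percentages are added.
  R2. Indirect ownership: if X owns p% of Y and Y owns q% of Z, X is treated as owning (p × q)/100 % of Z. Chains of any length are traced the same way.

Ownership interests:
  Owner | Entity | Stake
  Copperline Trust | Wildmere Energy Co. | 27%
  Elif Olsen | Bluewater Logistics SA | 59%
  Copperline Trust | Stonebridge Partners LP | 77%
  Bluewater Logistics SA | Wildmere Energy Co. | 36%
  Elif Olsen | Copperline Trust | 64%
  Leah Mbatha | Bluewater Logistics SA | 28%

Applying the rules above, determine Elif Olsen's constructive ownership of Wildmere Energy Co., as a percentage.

Chain via Copperline Trust (R2): 64% × 27% = 17.28% of Wildmere Energy Co.
Chain via Bluewater Logistics SA (R2): 59% × 36% = 21.24% of Wildmere Energy Co.
Aggregating (R1): 17.28% + 21.24% = 38.52%.

38.52%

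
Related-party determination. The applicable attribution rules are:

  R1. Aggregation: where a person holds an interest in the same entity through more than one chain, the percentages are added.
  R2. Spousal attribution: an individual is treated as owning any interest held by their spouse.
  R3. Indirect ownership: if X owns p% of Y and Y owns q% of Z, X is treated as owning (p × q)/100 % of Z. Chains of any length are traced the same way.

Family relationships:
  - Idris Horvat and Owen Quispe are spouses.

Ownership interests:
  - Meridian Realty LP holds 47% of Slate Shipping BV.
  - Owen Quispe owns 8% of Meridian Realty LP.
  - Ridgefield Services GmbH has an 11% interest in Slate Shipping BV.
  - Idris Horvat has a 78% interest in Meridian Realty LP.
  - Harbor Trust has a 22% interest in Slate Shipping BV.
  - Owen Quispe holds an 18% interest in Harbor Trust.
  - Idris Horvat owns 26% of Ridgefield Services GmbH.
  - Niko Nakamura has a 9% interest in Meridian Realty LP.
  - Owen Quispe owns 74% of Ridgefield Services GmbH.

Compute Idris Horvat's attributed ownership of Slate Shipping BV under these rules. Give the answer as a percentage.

By spousal attribution (R2), Idris Horvat is treated as also owning Owen Quispe's interest in Meridian Realty LP, giving 78% + 8% = 86%.
By spousal attribution (R2), Idris Horvat is treated as also owning Owen Quispe's interest in Ridgefield Services GmbH, giving 26% + 74% = 100%.
By spousal attribution (R2), Idris Horvat is treated as owning Owen Quispe's 18% interest in Harbor Trust.
Chain via Meridian Realty LP (R3): 86% × 47% = 40.42% of Slate Shipping BV.
Chain via Ridgefield Services GmbH (R3): 100% × 11% = 11% of Slate Shipping BV.
Chain via Harbor Trust (R3): 18% × 22% = 3.96% of Slate Shipping BV.
Aggregating (R1): 40.42% + 11% + 3.96% = 55.38%.

55.38%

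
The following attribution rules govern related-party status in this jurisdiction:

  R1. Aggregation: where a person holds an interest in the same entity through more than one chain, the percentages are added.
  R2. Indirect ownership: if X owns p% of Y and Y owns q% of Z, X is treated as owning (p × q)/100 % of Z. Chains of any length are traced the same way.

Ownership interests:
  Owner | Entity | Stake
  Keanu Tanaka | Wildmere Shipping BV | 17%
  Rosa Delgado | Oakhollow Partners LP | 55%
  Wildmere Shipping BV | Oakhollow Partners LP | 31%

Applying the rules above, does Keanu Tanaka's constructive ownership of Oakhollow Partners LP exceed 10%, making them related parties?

Chain via Wildmere Shipping BV (R2): 17% × 31% = 5.27% of Oakhollow Partners LP.
5.27% does not exceed the 10% threshold, so Keanu is not a related party to Oakhollow Partners LP.

No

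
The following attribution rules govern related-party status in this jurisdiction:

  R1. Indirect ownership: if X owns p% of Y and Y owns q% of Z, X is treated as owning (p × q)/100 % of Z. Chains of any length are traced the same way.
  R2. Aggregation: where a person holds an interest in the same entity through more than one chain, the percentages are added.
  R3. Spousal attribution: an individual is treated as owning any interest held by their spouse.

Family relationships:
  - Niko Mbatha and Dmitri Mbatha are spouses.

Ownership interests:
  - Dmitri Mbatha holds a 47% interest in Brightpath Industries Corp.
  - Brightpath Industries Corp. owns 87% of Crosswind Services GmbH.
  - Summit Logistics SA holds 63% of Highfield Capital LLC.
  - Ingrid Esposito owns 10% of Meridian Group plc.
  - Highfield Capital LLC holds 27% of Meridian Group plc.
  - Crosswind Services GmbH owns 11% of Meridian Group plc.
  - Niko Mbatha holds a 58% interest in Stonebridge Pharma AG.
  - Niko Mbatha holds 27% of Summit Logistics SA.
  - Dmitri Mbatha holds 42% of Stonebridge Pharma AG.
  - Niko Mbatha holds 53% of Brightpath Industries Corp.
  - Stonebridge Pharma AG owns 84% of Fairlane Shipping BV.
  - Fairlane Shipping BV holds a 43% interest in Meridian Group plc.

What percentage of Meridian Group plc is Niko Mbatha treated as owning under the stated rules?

50.2827%

By spousal attribution (R3), Niko Mbatha is treated as also owning Dmitri Mbatha's interest in Brightpath Industries Corp, giving 53% + 47% = 100%.
By spousal attribution (R3), Niko Mbatha is treated as also owning Dmitri Mbatha's interest in Stonebridge Pharma AG, giving 58% + 42% = 100%.
Chain via Brightpath Industries Corp. → Crosswind Services GmbH (R1): 100% × 87% × 11% = 9.57% of Meridian Group plc.
Chain via Stonebridge Pharma AG → Fairlane Shipping BV (R1): 100% × 84% × 43% = 36.12% of Meridian Group plc.
Chain via Summit Logistics SA → Highfield Capital LLC (R1): 27% × 63% × 27% = 4.5927% of Meridian Group plc.
Aggregating (R2): 9.57% + 36.12% + 4.5927% = 50.2827%.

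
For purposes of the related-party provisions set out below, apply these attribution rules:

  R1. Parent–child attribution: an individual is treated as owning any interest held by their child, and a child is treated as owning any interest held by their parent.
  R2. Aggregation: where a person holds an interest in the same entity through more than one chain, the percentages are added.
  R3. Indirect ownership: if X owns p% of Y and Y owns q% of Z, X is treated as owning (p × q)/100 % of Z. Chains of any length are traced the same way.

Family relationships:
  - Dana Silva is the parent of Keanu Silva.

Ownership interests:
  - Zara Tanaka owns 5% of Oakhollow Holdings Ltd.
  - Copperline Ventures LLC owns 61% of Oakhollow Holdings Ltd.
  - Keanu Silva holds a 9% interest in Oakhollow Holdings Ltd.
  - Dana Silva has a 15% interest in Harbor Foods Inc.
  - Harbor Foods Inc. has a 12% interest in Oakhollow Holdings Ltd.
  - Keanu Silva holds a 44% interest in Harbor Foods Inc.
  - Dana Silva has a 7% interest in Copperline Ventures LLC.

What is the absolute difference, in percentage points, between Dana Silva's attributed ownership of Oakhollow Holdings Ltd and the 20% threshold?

0.35

By parent–child attribution (R1), Dana Silva is treated as also owning Keanu Silva's interest in Harbor Foods Inc, giving 15% + 44% = 59%.
By parent–child attribution (R1), Dana Silva is treated as owning Keanu Silva's 9% interest in Oakhollow Holdings Ltd.
Chain via Harbor Foods Inc. (R3): 59% × 12% = 7.08% of Oakhollow Holdings Ltd.
Chain via Copperline Ventures LLC (R3): 7% × 61% = 4.27% of Oakhollow Holdings Ltd.
Direct interest in Oakhollow Holdings Ltd: 9%.
Aggregating (R2): 7.08% + 4.27% + 9% = 20.35%.
20.35% exceeds the 20% threshold by 0.35 percentage points.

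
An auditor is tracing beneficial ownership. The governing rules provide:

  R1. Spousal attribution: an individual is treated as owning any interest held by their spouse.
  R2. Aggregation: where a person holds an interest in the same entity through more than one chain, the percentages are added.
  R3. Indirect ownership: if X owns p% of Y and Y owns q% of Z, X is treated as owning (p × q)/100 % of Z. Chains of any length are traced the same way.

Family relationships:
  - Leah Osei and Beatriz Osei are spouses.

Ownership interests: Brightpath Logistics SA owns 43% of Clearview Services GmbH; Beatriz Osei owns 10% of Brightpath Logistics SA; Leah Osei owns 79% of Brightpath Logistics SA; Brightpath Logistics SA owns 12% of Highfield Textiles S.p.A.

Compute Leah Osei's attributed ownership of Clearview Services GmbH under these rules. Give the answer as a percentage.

By spousal attribution (R1), Leah Osei is treated as also owning Beatriz Osei's interest in Brightpath Logistics SA, giving 79% + 10% = 89%.
Chain via Brightpath Logistics SA (R3): 89% × 43% = 38.27% of Clearview Services GmbH.

38.27%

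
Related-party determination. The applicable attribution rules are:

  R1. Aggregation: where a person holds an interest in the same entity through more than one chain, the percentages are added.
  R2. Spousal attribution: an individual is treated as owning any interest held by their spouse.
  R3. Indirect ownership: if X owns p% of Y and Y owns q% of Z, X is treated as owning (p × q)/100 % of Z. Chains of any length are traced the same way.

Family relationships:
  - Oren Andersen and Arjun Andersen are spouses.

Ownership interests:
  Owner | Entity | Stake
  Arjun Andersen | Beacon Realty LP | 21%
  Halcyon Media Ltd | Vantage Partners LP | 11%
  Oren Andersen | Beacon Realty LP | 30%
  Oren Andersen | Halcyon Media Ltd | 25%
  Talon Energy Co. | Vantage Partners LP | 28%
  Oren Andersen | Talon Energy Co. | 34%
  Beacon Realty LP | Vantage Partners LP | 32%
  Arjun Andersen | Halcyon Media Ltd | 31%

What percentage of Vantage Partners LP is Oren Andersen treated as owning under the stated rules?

32%

By spousal attribution (R2), Oren Andersen is treated as also owning Arjun Andersen's interest in Beacon Realty LP, giving 30% + 21% = 51%.
By spousal attribution (R2), Oren Andersen is treated as also owning Arjun Andersen's interest in Halcyon Media Ltd, giving 25% + 31% = 56%.
Chain via Talon Energy Co. (R3): 34% × 28% = 9.52% of Vantage Partners LP.
Chain via Beacon Realty LP (R3): 51% × 32% = 16.32% of Vantage Partners LP.
Chain via Halcyon Media Ltd (R3): 56% × 11% = 6.16% of Vantage Partners LP.
Aggregating (R1): 9.52% + 16.32% + 6.16% = 32%.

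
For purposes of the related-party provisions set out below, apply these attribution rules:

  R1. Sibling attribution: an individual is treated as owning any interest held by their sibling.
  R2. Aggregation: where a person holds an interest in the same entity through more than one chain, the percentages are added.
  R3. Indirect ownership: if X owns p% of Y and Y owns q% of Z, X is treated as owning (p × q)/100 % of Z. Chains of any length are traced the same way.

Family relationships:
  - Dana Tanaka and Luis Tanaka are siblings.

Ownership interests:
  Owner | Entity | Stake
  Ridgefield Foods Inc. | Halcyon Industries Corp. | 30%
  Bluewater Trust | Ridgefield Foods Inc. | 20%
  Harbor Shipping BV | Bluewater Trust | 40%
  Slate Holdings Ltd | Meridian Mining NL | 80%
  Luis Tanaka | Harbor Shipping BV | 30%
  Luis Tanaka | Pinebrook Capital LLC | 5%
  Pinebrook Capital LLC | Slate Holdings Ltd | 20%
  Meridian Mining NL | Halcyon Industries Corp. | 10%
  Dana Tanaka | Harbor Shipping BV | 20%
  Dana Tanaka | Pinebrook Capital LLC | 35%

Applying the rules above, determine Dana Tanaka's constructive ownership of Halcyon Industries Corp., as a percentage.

1.84%

By sibling attribution (R1), Dana Tanaka is treated as also owning Luis Tanaka's interest in Harbor Shipping BV, giving 20% + 30% = 50%.
By sibling attribution (R1), Dana Tanaka is treated as also owning Luis Tanaka's interest in Pinebrook Capital LLC, giving 35% + 5% = 40%.
Chain via Harbor Shipping BV → Bluewater Trust → Ridgefield Foods Inc. (R3): 50% × 40% × 20% × 30% = 1.2% of Halcyon Industries Corp.
Chain via Pinebrook Capital LLC → Slate Holdings Ltd → Meridian Mining NL (R3): 40% × 20% × 80% × 10% = 0.64% of Halcyon Industries Corp.
Aggregating (R2): 1.2% + 0.64% = 1.84%.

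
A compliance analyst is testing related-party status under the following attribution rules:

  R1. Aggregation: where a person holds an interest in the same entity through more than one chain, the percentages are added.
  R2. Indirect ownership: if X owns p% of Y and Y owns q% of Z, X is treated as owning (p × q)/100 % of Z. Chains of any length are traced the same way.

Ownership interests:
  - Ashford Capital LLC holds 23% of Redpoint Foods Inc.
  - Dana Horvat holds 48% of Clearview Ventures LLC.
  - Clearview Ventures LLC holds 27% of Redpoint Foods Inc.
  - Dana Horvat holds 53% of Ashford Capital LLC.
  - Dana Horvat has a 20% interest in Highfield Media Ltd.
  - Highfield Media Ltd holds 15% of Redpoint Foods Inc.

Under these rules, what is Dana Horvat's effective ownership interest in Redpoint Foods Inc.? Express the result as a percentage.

Chain via Highfield Media Ltd (R2): 20% × 15% = 3% of Redpoint Foods Inc.
Chain via Ashford Capital LLC (R2): 53% × 23% = 12.19% of Redpoint Foods Inc.
Chain via Clearview Ventures LLC (R2): 48% × 27% = 12.96% of Redpoint Foods Inc.
Aggregating (R1): 3% + 12.19% + 12.96% = 28.15%.

28.15%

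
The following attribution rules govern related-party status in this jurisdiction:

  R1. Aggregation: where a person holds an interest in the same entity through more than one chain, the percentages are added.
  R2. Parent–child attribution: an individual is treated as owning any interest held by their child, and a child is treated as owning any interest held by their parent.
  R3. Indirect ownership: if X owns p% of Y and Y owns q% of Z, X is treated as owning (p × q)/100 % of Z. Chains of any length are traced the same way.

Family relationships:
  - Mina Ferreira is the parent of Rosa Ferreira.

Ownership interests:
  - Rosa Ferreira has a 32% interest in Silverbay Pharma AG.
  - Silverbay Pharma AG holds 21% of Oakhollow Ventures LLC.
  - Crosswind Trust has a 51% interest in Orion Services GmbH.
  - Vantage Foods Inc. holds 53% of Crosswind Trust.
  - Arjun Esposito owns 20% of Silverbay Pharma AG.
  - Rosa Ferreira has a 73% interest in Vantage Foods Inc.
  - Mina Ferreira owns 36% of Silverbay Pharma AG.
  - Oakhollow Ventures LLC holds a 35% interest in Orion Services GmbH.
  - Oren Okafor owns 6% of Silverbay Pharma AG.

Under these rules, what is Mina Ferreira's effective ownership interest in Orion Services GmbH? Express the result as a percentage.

24.7299%

By parent–child attribution (R2), Mina Ferreira is treated as also owning Rosa Ferreira's interest in Silverbay Pharma AG, giving 36% + 32% = 68%.
By parent–child attribution (R2), Mina Ferreira is treated as owning Rosa Ferreira's 73% interest in Vantage Foods Inc.
Chain via Silverbay Pharma AG → Oakhollow Ventures LLC (R3): 68% × 21% × 35% = 4.998% of Orion Services GmbH.
Chain via Vantage Foods Inc. → Crosswind Trust (R3): 73% × 53% × 51% = 19.7319% of Orion Services GmbH.
Aggregating (R1): 4.998% + 19.7319% = 24.7299%.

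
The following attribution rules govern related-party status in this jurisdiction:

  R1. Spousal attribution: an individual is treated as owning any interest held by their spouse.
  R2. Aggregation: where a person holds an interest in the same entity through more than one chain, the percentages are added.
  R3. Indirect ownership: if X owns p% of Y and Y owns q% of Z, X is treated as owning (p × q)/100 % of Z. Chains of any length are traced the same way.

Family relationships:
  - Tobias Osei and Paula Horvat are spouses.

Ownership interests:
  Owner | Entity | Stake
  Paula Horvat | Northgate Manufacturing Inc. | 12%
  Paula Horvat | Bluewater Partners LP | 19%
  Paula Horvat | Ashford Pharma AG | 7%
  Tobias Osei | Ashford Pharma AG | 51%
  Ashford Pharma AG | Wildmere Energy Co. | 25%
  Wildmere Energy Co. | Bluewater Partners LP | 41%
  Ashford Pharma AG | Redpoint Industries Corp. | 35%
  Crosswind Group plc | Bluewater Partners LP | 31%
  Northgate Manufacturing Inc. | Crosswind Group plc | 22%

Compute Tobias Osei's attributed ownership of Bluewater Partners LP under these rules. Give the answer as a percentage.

25.7634%

By spousal attribution (R1), Tobias Osei is treated as also owning Paula Horvat's interest in Ashford Pharma AG, giving 51% + 7% = 58%.
By spousal attribution (R1), Tobias Osei is treated as owning Paula Horvat's 12% interest in Northgate Manufacturing Inc.
By spousal attribution (R1), Tobias Osei is treated as owning Paula Horvat's 19% interest in Bluewater Partners LP.
Chain via Ashford Pharma AG → Wildmere Energy Co. (R3): 58% × 25% × 41% = 5.945% of Bluewater Partners LP.
Chain via Northgate Manufacturing Inc. → Crosswind Group plc (R3): 12% × 22% × 31% = 0.8184% of Bluewater Partners LP.
Direct interest in Bluewater Partners LP: 19%.
Aggregating (R2): 5.945% + 0.8184% + 19% = 25.7634%.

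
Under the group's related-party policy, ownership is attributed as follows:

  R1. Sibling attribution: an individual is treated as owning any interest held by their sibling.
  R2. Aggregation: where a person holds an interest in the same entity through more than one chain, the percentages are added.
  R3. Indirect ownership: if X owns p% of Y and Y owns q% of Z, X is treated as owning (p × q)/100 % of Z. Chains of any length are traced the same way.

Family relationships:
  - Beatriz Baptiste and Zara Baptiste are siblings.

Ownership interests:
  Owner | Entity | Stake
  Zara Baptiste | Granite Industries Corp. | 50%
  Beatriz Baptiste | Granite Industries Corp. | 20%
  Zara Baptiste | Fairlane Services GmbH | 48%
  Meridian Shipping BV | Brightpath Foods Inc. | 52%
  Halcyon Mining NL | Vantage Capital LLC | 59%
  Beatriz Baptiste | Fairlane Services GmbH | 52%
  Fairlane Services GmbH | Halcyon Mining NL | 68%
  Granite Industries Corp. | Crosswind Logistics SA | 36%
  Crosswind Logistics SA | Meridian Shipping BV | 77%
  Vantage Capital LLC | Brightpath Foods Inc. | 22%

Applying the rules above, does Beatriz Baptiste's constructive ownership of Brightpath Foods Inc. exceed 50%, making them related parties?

No

By sibling attribution (R1), Beatriz Baptiste is treated as also owning Zara Baptiste's interest in Granite Industries Corp, giving 20% + 50% = 70%.
By sibling attribution (R1), Beatriz Baptiste is treated as also owning Zara Baptiste's interest in Fairlane Services GmbH, giving 52% + 48% = 100%.
Chain via Granite Industries Corp. → Crosswind Logistics SA → Meridian Shipping BV (R3): 70% × 36% × 77% × 52% = 10.09008% of Brightpath Foods Inc.
Chain via Fairlane Services GmbH → Halcyon Mining NL → Vantage Capital LLC (R3): 100% × 68% × 59% × 22% = 8.8264% of Brightpath Foods Inc.
Aggregating (R2): 10.09008% + 8.8264% = 18.91648%.
18.91648% does not exceed the 50% threshold, so Beatriz is not a related party to Brightpath Foods Inc.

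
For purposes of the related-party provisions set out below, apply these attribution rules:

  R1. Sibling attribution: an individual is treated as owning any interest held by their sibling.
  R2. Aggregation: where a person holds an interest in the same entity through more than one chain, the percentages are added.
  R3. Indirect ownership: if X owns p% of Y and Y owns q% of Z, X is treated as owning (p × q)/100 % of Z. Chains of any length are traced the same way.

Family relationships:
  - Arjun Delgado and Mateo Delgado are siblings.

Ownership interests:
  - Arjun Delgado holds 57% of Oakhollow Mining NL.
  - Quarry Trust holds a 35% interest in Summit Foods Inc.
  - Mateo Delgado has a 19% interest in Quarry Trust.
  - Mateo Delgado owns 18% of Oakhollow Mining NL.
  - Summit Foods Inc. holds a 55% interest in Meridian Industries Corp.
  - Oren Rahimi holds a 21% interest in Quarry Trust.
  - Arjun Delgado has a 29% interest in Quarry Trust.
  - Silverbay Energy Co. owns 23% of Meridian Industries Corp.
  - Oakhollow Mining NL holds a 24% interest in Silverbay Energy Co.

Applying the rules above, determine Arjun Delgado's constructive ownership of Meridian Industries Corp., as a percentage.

13.38%

By sibling attribution (R1), Arjun Delgado is treated as also owning Mateo Delgado's interest in Quarry Trust, giving 29% + 19% = 48%.
By sibling attribution (R1), Arjun Delgado is treated as also owning Mateo Delgado's interest in Oakhollow Mining NL, giving 57% + 18% = 75%.
Chain via Quarry Trust → Summit Foods Inc. (R3): 48% × 35% × 55% = 9.24% of Meridian Industries Corp.
Chain via Oakhollow Mining NL → Silverbay Energy Co. (R3): 75% × 24% × 23% = 4.14% of Meridian Industries Corp.
Aggregating (R2): 9.24% + 4.14% = 13.38%.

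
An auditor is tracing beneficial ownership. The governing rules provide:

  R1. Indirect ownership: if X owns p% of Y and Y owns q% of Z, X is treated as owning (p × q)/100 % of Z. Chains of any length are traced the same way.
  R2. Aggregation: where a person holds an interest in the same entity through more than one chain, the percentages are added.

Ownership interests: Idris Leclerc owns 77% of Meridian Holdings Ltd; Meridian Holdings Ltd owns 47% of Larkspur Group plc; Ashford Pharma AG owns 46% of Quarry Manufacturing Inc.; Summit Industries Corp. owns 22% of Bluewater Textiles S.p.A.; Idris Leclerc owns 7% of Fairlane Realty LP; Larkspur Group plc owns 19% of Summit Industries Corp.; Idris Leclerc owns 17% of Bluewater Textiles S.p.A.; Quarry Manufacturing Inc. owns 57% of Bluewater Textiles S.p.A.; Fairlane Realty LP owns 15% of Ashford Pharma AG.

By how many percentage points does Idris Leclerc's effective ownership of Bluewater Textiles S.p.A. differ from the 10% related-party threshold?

Chain via Fairlane Realty LP → Ashford Pharma AG → Quarry Manufacturing Inc. (R1): 7% × 15% × 46% × 57% = 0.27531% of Bluewater Textiles S.p.A.
Chain via Meridian Holdings Ltd → Larkspur Group plc → Summit Industries Corp. (R1): 77% × 47% × 19% × 22% = 1.512742% of Bluewater Textiles S.p.A.
Direct interest in Bluewater Textiles S.p.A: 17%.
Aggregating (R2): 0.27531% + 1.512742% + 17% = 18.788052%.
18.788052% exceeds the 10% threshold by 8.788052 percentage points.

8.788052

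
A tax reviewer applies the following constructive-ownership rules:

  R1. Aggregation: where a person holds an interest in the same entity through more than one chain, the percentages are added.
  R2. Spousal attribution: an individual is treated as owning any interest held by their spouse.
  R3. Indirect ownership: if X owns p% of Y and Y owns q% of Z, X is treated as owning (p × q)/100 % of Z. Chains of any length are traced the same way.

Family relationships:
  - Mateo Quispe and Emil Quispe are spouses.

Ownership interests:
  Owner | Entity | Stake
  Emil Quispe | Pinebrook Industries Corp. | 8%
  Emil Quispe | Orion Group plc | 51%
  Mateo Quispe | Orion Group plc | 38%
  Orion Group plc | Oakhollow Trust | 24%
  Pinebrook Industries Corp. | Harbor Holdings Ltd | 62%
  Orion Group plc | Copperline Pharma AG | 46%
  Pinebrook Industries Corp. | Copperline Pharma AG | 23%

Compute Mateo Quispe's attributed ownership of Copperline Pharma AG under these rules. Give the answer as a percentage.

42.78%

By spousal attribution (R2), Mateo Quispe is treated as also owning Emil Quispe's interest in Orion Group plc, giving 38% + 51% = 89%.
By spousal attribution (R2), Mateo Quispe is treated as owning Emil Quispe's 8% interest in Pinebrook Industries Corp.
Chain via Orion Group plc (R3): 89% × 46% = 40.94% of Copperline Pharma AG.
Chain via Pinebrook Industries Corp. (R3): 8% × 23% = 1.84% of Copperline Pharma AG.
Aggregating (R1): 40.94% + 1.84% = 42.78%.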